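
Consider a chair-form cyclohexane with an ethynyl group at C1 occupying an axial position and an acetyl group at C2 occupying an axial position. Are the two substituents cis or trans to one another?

trans

C1 and C2 have opposite parity, so their axial bonds point in opposite directions.
With opposite-parity carbons, two substituents on the same face are one axial and one equatorial; opposite faces give both axial or both equatorial.
Here the groups are axial/axial → opposite face → trans.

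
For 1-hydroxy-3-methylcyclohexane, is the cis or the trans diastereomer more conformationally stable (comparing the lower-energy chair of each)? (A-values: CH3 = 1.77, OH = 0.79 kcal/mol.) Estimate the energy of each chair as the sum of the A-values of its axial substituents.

At 1,3 positions (parity same): cis → (e,e or a,a); trans → (a,e or e,a).
Best chair for cis: E = 0.00 kcal/mol; best chair for trans: E = 0.79 kcal/mol.
The cis isomer is lower by 0.79 kcal/mol.

cis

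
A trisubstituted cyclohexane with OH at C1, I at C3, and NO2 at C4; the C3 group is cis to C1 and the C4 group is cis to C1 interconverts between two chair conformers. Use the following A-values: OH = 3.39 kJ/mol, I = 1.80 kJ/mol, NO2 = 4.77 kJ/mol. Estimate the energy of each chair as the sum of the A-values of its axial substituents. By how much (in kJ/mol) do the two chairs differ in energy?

0.42 kJ/mol

Chair I (hydroxyl axial, iodo axial, nitro equatorial): E = 5.19 kJ/mol.
Chair II (hydroxyl equatorial, iodo equatorial, nitro axial): E = 4.77 kJ/mol.
ΔE = 5.19 − 4.77 = 0.42 kJ/mol; chair II is more stable.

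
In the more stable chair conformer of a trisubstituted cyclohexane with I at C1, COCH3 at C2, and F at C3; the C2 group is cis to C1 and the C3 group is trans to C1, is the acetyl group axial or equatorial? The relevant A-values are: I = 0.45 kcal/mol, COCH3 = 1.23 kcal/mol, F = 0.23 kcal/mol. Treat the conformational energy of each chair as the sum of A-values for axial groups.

Chair I (iodo axial, acetyl equatorial, fluoro equatorial): E = 0.45 kcal/mol.
Chair II (iodo equatorial, acetyl axial, fluoro axial): E = 1.46 kcal/mol.
Chair I is the more stable (lower-energy) conformer, and in that chair the acetyl group is equatorial.

equatorial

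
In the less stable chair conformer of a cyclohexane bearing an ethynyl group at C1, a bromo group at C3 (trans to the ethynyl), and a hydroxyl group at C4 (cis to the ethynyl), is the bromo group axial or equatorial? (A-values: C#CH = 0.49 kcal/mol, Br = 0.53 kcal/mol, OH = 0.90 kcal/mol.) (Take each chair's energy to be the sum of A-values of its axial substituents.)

Chair I (ethynyl axial, bromo equatorial, hydroxyl equatorial): E = 0.49 kcal/mol.
Chair II (ethynyl equatorial, bromo axial, hydroxyl axial): E = 1.43 kcal/mol.
Chair II is the less stable (higher-energy) conformer, and in that chair the bromo group is axial.

axial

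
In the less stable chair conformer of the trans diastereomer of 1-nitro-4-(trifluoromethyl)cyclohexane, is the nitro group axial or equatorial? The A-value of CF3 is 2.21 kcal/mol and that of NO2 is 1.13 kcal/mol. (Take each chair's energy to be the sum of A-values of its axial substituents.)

axial

C1 and C4 have opposite parity, so for the trans isomer the two substituents are e,e in one chair and a,a in the other.
Chair I (trifluoromethyl axial, nitro axial): E = 3.34 kcal/mol.
Chair II (trifluoromethyl equatorial, nitro equatorial): E = 0.00 kcal/mol.
Chair I is the less stable (higher-energy) conformer, and in that chair the nitro group is axial.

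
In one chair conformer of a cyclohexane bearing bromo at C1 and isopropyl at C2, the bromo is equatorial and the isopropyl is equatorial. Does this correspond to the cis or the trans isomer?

trans

C1 and C2 have opposite parity, so their axial bonds point in opposite directions.
With opposite-parity carbons, two substituents on the same face are one axial and one equatorial; opposite faces give both axial or both equatorial.
Here the groups are equatorial/equatorial → opposite face → trans.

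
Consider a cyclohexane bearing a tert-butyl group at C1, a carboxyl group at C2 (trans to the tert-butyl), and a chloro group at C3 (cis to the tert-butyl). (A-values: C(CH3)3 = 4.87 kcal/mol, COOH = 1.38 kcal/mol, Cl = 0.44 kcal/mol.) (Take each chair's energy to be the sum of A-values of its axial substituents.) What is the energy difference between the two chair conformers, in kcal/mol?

6.69 kcal/mol

Chair I (tert-butyl axial, carboxyl axial, chloro axial): E = 6.69 kcal/mol.
Chair II (tert-butyl equatorial, carboxyl equatorial, chloro equatorial): E = 0.00 kcal/mol.
ΔE = 6.69 − 0.00 = 6.69 kcal/mol; chair II is more stable.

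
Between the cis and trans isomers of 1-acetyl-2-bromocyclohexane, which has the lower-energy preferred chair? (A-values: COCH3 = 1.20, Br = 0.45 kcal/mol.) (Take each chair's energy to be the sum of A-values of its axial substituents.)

At 1,2 positions (parity opposite): cis → (a,e or e,a); trans → (e,e or a,a).
Best chair for cis: E = 0.45 kcal/mol; best chair for trans: E = 0.00 kcal/mol.
The trans isomer is lower by 0.45 kcal/mol.

trans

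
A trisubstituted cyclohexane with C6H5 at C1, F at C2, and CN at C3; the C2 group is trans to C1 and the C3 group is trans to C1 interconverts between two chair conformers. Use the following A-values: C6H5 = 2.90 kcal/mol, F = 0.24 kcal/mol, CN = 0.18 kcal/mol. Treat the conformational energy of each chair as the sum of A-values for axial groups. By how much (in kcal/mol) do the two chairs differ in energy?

2.96 kcal/mol

Chair I (phenyl axial, fluoro axial, cyano equatorial): E = 3.14 kcal/mol.
Chair II (phenyl equatorial, fluoro equatorial, cyano axial): E = 0.18 kcal/mol.
ΔE = 3.14 − 0.18 = 2.96 kcal/mol; chair II is more stable.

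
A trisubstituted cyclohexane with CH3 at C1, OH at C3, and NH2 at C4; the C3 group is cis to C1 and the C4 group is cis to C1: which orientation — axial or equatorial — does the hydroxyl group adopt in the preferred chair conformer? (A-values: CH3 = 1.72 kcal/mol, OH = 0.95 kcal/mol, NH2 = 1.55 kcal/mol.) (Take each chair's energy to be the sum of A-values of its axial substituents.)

Chair I (methyl axial, hydroxyl axial, amino equatorial): E = 2.67 kcal/mol.
Chair II (methyl equatorial, hydroxyl equatorial, amino axial): E = 1.55 kcal/mol.
Chair II is the more stable (lower-energy) conformer, and in that chair the hydroxyl group is equatorial.

equatorial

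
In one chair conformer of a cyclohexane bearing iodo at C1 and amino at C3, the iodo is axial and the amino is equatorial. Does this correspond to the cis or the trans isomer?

trans

C1 and C3 have the same parity, so their axial bonds point in the same direction.
With same-parity carbons, two substituents on the same face are both axial or both equatorial; opposite faces give one of each.
Here the groups are axial/equatorial → opposite face → trans.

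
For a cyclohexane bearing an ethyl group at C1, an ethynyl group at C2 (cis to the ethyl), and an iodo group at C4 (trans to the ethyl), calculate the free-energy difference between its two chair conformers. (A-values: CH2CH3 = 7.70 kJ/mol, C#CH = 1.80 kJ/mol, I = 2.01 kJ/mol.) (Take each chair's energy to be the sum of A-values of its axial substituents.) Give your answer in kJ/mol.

Chair I (ethyl axial, ethynyl equatorial, iodo axial): E = 9.71 kJ/mol.
Chair II (ethyl equatorial, ethynyl axial, iodo equatorial): E = 1.80 kJ/mol.
ΔE = 9.71 − 1.80 = 7.91 kJ/mol; chair II is more stable.

7.91 kJ/mol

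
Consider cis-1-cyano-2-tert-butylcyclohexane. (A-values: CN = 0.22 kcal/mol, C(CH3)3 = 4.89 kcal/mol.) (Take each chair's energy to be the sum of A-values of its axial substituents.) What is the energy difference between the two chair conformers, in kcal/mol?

4.67 kcal/mol

C1 and C2 have opposite parity, so for the cis isomer the two substituents are one axial and one equatorial in each chair.
Chair I (cyano axial, tert-butyl equatorial): E = 0.22 kcal/mol.
Chair II (cyano equatorial, tert-butyl axial): E = 4.89 kcal/mol.
ΔE = 4.89 − 0.22 = 4.67 kcal/mol; chair I is more stable.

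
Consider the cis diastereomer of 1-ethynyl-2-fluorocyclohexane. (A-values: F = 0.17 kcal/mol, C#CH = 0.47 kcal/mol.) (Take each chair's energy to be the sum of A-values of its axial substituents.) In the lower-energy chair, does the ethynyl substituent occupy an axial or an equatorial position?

C1 and C2 have opposite parity, so for the cis isomer the two substituents are one axial and one equatorial in each chair.
Chair I (fluoro axial, ethynyl equatorial): E = 0.17 kcal/mol.
Chair II (fluoro equatorial, ethynyl axial): E = 0.47 kcal/mol.
Chair I is the more stable (lower-energy) conformer, and in that chair the ethynyl group is equatorial.

equatorial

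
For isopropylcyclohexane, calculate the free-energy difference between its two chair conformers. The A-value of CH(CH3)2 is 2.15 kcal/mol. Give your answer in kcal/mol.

A monosubstituted cyclohexane has one chair with the isopropyl group axial (E = A = 2.15 kcal/mol) and one with it equatorial (E = 0).
ΔE = 2.15 − 0 = 2.15 kcal/mol.

2.15 kcal/mol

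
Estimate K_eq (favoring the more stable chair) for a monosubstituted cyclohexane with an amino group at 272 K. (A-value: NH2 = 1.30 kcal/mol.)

K ≈ 11.1

One chair has the amino group axial (E = 1.30 kcal/mol) and the other has it equatorial (E = 0).
ΔG = 1.30 kcal/mol between the two chairs.
K = exp(ΔG/RT) with R = 1.987×10⁻³ kcal mol⁻¹ K⁻¹ and T = 272 K gives K ≈ 11.1.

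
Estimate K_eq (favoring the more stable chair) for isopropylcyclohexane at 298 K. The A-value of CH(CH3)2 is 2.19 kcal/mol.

One chair has the isopropyl group axial (E = 2.19 kcal/mol) and the other has it equatorial (E = 0).
ΔG = 2.19 kcal/mol between the two chairs.
K = exp(ΔG/RT) with R = 1.987×10⁻³ kcal mol⁻¹ K⁻¹ and T = 298 K gives K ≈ 40.4.

K ≈ 40.4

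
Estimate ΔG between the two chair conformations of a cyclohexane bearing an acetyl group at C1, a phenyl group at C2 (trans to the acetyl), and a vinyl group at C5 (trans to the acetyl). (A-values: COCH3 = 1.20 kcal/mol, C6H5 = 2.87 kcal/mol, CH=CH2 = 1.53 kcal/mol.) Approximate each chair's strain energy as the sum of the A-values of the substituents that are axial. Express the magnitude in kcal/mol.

Chair I (acetyl axial, phenyl axial, vinyl equatorial): E = 4.07 kcal/mol.
Chair II (acetyl equatorial, phenyl equatorial, vinyl axial): E = 1.53 kcal/mol.
ΔE = 4.07 − 1.53 = 2.54 kcal/mol; chair II is more stable.

2.54 kcal/mol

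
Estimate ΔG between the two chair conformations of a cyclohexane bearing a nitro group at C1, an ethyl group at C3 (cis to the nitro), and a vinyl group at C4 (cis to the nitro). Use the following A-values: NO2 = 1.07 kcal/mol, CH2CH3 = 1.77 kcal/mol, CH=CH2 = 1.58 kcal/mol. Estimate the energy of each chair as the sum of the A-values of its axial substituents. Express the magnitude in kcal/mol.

1.26 kcal/mol

Chair I (nitro axial, ethyl axial, vinyl equatorial): E = 2.84 kcal/mol.
Chair II (nitro equatorial, ethyl equatorial, vinyl axial): E = 1.58 kcal/mol.
ΔE = 2.84 − 1.58 = 1.26 kcal/mol; chair II is more stable.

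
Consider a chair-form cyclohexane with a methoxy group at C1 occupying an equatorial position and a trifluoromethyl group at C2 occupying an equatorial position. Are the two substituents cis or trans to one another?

trans

C1 and C2 have opposite parity, so their axial bonds point in opposite directions.
With opposite-parity carbons, two substituents on the same face are one axial and one equatorial; opposite faces give both axial or both equatorial.
Here the groups are equatorial/equatorial → opposite face → trans.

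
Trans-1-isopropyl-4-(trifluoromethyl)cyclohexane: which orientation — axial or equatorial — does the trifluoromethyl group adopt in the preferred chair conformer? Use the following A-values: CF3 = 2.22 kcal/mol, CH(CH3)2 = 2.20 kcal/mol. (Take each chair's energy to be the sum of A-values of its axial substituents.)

equatorial

C1 and C4 have opposite parity, so for the trans isomer the two substituents are e,e in one chair and a,a in the other.
Chair I (trifluoromethyl axial, isopropyl axial): E = 4.42 kcal/mol.
Chair II (trifluoromethyl equatorial, isopropyl equatorial): E = 0.00 kcal/mol.
Chair II is the more stable (lower-energy) conformer, and in that chair the trifluoromethyl group is equatorial.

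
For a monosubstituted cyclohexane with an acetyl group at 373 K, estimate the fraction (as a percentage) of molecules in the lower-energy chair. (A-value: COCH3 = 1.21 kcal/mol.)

83.7%

One chair has the acetyl group axial (E = 1.21 kcal/mol) and the other has it equatorial (E = 0).
ΔG = 1.21 kcal/mol between the two chairs.
K = exp(ΔG/RT) with R = 1.987×10⁻³ kcal mol⁻¹ K⁻¹ and T = 373 K gives K ≈ 5.12.
Fraction in the lower-energy chair = K/(K+1) = 83.7%.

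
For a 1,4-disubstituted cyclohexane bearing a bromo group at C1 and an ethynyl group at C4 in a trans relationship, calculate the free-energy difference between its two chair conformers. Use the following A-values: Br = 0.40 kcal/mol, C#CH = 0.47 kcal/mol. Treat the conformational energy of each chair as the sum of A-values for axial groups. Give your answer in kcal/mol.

0.87 kcal/mol

C1 and C4 have opposite parity, so for the trans isomer the two substituents are e,e in one chair and a,a in the other.
Chair I (bromo axial, ethynyl axial): E = 0.87 kcal/mol.
Chair II (bromo equatorial, ethynyl equatorial): E = 0.00 kcal/mol.
ΔE = 0.87 − 0.00 = 0.87 kcal/mol; chair II is more stable.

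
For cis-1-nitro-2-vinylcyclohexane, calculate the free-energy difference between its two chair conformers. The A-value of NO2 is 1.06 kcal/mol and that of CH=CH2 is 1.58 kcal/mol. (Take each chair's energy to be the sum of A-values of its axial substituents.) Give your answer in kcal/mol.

C1 and C2 have opposite parity, so for the cis isomer the two substituents are one axial and one equatorial in each chair.
Chair I (nitro axial, vinyl equatorial): E = 1.06 kcal/mol.
Chair II (nitro equatorial, vinyl axial): E = 1.58 kcal/mol.
ΔE = 1.58 − 1.06 = 0.52 kcal/mol; chair I is more stable.

0.52 kcal/mol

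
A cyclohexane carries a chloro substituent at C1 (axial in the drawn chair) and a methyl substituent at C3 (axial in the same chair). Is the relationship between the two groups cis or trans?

cis

C1 and C3 have the same parity, so their axial bonds point in the same direction.
With same-parity carbons, two substituents on the same face are both axial or both equatorial; opposite faces give one of each.
Here the groups are axial/axial → same face → cis.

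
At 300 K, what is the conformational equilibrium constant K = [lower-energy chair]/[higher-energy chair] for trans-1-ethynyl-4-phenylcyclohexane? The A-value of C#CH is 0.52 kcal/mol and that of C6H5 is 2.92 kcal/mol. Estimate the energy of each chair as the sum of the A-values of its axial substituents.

K ≈ 321

C1 and C4 have opposite parity, so for the trans isomer the two substituents are e,e in one chair and a,a in the other.
Chair I (ethynyl axial, phenyl axial): E = 3.44 kcal/mol; chair II (ethynyl equatorial, phenyl equatorial): E = 0.00 kcal/mol.
ΔG = 3.44 kcal/mol between the two chairs.
K = exp(ΔG/RT) with R = 1.987×10⁻³ kcal mol⁻¹ K⁻¹ and T = 300 K gives K ≈ 321.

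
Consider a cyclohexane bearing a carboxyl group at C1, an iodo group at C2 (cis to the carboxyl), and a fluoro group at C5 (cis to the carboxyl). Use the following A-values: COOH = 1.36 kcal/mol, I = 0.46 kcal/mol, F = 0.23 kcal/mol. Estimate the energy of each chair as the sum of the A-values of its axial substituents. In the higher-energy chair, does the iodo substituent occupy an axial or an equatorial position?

equatorial

Chair I (carboxyl axial, iodo equatorial, fluoro axial): E = 1.59 kcal/mol.
Chair II (carboxyl equatorial, iodo axial, fluoro equatorial): E = 0.46 kcal/mol.
Chair I is the less stable (higher-energy) conformer, and in that chair the iodo group is equatorial.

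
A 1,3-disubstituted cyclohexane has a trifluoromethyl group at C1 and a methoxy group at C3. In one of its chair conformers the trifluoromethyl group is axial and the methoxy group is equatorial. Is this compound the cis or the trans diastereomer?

C1 and C3 have the same parity, so their axial bonds point in the same direction.
With same-parity carbons, two substituents on the same face are both axial or both equatorial; opposite faces give one of each.
Here the groups are axial/equatorial → opposite face → trans.

trans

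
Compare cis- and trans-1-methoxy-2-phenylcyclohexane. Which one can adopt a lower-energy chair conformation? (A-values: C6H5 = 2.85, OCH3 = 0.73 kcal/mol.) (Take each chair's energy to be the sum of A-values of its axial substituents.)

trans

At 1,2 positions (parity opposite): cis → (a,e or e,a); trans → (e,e or a,a).
Best chair for cis: E = 0.73 kcal/mol; best chair for trans: E = 0.00 kcal/mol.
The trans isomer is lower by 0.73 kcal/mol.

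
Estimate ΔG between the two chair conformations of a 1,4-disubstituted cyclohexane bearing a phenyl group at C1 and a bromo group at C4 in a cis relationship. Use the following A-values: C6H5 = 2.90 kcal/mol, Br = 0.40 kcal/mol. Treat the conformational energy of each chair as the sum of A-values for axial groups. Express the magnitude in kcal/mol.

2.50 kcal/mol

C1 and C4 have opposite parity, so for the cis isomer the two substituents are one axial and one equatorial in each chair.
Chair I (phenyl axial, bromo equatorial): E = 2.90 kcal/mol.
Chair II (phenyl equatorial, bromo axial): E = 0.40 kcal/mol.
ΔE = 2.90 − 0.40 = 2.50 kcal/mol; chair II is more stable.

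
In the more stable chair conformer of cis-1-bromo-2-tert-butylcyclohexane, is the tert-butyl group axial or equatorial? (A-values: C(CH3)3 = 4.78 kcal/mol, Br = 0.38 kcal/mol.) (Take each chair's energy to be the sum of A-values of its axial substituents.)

C1 and C2 have opposite parity, so for the cis isomer the two substituents are one axial and one equatorial in each chair.
Chair I (tert-butyl axial, bromo equatorial): E = 4.78 kcal/mol.
Chair II (tert-butyl equatorial, bromo axial): E = 0.38 kcal/mol.
Chair II is the more stable (lower-energy) conformer, and in that chair the tert-butyl group is equatorial.

equatorial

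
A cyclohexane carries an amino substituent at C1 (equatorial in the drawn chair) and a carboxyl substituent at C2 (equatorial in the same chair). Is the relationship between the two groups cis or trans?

trans

C1 and C2 have opposite parity, so their axial bonds point in opposite directions.
With opposite-parity carbons, two substituents on the same face are one axial and one equatorial; opposite faces give both axial or both equatorial.
Here the groups are equatorial/equatorial → opposite face → trans.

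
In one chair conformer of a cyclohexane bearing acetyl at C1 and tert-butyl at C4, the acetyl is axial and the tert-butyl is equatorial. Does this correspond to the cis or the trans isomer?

cis

C1 and C4 have opposite parity, so their axial bonds point in opposite directions.
With opposite-parity carbons, two substituents on the same face are one axial and one equatorial; opposite faces give both axial or both equatorial.
Here the groups are axial/equatorial → same face → cis.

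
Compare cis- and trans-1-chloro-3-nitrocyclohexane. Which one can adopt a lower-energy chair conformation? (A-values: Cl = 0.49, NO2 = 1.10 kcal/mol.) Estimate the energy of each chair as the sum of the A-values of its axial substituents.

cis

At 1,3 positions (parity same): cis → (e,e or a,a); trans → (a,e or e,a).
Best chair for cis: E = 0.00 kcal/mol; best chair for trans: E = 0.49 kcal/mol.
The cis isomer is lower by 0.49 kcal/mol.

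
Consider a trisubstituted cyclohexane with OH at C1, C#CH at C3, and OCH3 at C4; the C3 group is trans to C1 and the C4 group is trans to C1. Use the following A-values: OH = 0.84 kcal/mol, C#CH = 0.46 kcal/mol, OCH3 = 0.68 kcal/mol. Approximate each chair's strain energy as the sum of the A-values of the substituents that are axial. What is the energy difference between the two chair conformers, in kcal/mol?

Chair I (hydroxyl axial, ethynyl equatorial, methoxy axial): E = 1.52 kcal/mol.
Chair II (hydroxyl equatorial, ethynyl axial, methoxy equatorial): E = 0.46 kcal/mol.
ΔE = 1.52 − 0.46 = 1.06 kcal/mol; chair II is more stable.

1.06 kcal/mol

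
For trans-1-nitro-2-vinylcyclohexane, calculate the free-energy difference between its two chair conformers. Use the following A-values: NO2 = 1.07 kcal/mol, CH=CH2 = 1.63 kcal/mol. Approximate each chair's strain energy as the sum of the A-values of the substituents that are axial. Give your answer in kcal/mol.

C1 and C2 have opposite parity, so for the trans isomer the two substituents are e,e in one chair and a,a in the other.
Chair I (nitro axial, vinyl axial): E = 2.70 kcal/mol.
Chair II (nitro equatorial, vinyl equatorial): E = 0.00 kcal/mol.
ΔE = 2.70 − 0.00 = 2.70 kcal/mol; chair II is more stable.

2.70 kcal/mol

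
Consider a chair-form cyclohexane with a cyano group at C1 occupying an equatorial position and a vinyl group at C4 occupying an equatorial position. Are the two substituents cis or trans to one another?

C1 and C4 have opposite parity, so their axial bonds point in opposite directions.
With opposite-parity carbons, two substituents on the same face are one axial and one equatorial; opposite faces give both axial or both equatorial.
Here the groups are equatorial/equatorial → opposite face → trans.

trans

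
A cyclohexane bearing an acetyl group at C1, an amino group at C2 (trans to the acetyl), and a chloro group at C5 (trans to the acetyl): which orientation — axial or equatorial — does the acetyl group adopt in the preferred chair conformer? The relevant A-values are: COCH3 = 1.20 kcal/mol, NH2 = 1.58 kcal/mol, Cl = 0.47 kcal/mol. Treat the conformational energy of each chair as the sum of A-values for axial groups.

equatorial

Chair I (acetyl axial, amino axial, chloro equatorial): E = 2.78 kcal/mol.
Chair II (acetyl equatorial, amino equatorial, chloro axial): E = 0.47 kcal/mol.
Chair II is the more stable (lower-energy) conformer, and in that chair the acetyl group is equatorial.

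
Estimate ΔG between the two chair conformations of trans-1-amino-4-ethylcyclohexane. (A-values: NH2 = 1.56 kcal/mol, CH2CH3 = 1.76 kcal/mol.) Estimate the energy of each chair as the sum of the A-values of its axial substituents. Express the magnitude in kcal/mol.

3.32 kcal/mol

C1 and C4 have opposite parity, so for the trans isomer the two substituents are e,e in one chair and a,a in the other.
Chair I (amino axial, ethyl axial): E = 3.32 kcal/mol.
Chair II (amino equatorial, ethyl equatorial): E = 0.00 kcal/mol.
ΔE = 3.32 − 0.00 = 3.32 kcal/mol; chair II is more stable.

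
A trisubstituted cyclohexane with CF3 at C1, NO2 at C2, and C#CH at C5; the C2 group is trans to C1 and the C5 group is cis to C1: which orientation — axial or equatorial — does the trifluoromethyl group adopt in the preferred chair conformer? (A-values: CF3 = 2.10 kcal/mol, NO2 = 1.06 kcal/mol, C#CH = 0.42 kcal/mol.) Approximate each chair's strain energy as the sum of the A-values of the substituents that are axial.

Chair I (trifluoromethyl axial, nitro axial, ethynyl axial): E = 3.58 kcal/mol.
Chair II (trifluoromethyl equatorial, nitro equatorial, ethynyl equatorial): E = 0.00 kcal/mol.
Chair II is the more stable (lower-energy) conformer, and in that chair the trifluoromethyl group is equatorial.

equatorial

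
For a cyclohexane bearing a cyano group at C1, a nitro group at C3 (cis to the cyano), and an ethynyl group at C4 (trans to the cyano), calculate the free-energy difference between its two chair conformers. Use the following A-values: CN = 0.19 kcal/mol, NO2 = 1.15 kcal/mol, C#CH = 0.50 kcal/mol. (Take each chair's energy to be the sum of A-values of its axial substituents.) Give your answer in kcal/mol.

1.84 kcal/mol

Chair I (cyano axial, nitro axial, ethynyl axial): E = 1.84 kcal/mol.
Chair II (cyano equatorial, nitro equatorial, ethynyl equatorial): E = 0.00 kcal/mol.
ΔE = 1.84 − 0.00 = 1.84 kcal/mol; chair II is more stable.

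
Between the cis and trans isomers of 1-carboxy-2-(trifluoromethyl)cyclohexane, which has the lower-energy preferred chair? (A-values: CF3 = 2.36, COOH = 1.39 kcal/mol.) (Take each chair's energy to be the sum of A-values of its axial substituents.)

trans

At 1,2 positions (parity opposite): cis → (a,e or e,a); trans → (e,e or a,a).
Best chair for cis: E = 1.39 kcal/mol; best chair for trans: E = 0.00 kcal/mol.
The trans isomer is lower by 1.39 kcal/mol.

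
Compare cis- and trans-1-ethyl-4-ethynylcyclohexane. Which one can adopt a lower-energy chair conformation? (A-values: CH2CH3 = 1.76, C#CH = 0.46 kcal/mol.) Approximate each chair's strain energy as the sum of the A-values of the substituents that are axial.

At 1,4 positions (parity opposite): cis → (a,e or e,a); trans → (e,e or a,a).
Best chair for cis: E = 0.46 kcal/mol; best chair for trans: E = 0.00 kcal/mol.
The trans isomer is lower by 0.46 kcal/mol.

trans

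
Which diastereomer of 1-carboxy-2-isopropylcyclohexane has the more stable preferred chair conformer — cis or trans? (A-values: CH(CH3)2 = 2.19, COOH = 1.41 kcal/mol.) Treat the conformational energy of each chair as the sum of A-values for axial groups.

trans

At 1,2 positions (parity opposite): cis → (a,e or e,a); trans → (e,e or a,a).
Best chair for cis: E = 1.41 kcal/mol; best chair for trans: E = 0.00 kcal/mol.
The trans isomer is lower by 1.41 kcal/mol.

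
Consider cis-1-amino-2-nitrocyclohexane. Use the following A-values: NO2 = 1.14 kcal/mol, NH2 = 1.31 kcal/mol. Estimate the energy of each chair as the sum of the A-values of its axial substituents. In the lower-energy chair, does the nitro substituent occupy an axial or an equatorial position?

axial

C1 and C2 have opposite parity, so for the cis isomer the two substituents are one axial and one equatorial in each chair.
Chair I (nitro axial, amino equatorial): E = 1.14 kcal/mol.
Chair II (nitro equatorial, amino axial): E = 1.31 kcal/mol.
Chair I is the more stable (lower-energy) conformer, and in that chair the nitro group is axial.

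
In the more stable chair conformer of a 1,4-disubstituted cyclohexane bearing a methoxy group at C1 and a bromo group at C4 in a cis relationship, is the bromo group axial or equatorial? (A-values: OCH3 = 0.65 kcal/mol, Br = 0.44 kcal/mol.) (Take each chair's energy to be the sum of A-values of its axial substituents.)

C1 and C4 have opposite parity, so for the cis isomer the two substituents are one axial and one equatorial in each chair.
Chair I (methoxy axial, bromo equatorial): E = 0.65 kcal/mol.
Chair II (methoxy equatorial, bromo axial): E = 0.44 kcal/mol.
Chair II is the more stable (lower-energy) conformer, and in that chair the bromo group is axial.

axial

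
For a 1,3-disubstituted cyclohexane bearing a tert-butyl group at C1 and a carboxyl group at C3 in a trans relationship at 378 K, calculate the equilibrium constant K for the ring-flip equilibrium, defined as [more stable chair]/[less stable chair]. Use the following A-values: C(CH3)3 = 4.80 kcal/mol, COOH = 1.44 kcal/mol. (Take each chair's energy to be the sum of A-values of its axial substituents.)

C1 and C3 have the same parity, so for the trans isomer the two substituents are one axial and one equatorial in each chair.
Chair I (tert-butyl axial, carboxyl equatorial): E = 4.80 kcal/mol; chair II (tert-butyl equatorial, carboxyl axial): E = 1.44 kcal/mol.
ΔG = 3.36 kcal/mol between the two chairs.
K = exp(ΔG/RT) with R = 1.987×10⁻³ kcal mol⁻¹ K⁻¹ and T = 378 K gives K ≈ 87.7.

K ≈ 87.7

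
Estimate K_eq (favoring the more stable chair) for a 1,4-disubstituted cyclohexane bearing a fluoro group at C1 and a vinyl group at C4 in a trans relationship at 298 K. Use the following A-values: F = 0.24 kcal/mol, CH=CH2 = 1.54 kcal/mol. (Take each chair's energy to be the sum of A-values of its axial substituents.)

C1 and C4 have opposite parity, so for the trans isomer the two substituents are e,e in one chair and a,a in the other.
Chair I (fluoro axial, vinyl axial): E = 1.78 kcal/mol; chair II (fluoro equatorial, vinyl equatorial): E = 0.00 kcal/mol.
ΔG = 1.78 kcal/mol between the two chairs.
K = exp(ΔG/RT) with R = 1.987×10⁻³ kcal mol⁻¹ K⁻¹ and T = 298 K gives K ≈ 20.2.

K ≈ 20.2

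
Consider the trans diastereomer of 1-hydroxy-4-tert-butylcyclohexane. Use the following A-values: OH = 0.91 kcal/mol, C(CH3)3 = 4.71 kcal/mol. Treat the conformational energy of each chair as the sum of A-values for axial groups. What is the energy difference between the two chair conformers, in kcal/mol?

C1 and C4 have opposite parity, so for the trans isomer the two substituents are e,e in one chair and a,a in the other.
Chair I (hydroxyl axial, tert-butyl axial): E = 5.62 kcal/mol.
Chair II (hydroxyl equatorial, tert-butyl equatorial): E = 0.00 kcal/mol.
ΔE = 5.62 − 0.00 = 5.62 kcal/mol; chair II is more stable.

5.62 kcal/mol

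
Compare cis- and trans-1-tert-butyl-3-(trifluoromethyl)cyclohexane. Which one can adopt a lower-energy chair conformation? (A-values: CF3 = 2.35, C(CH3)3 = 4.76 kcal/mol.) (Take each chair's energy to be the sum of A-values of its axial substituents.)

cis

At 1,3 positions (parity same): cis → (e,e or a,a); trans → (a,e or e,a).
Best chair for cis: E = 0.00 kcal/mol; best chair for trans: E = 2.35 kcal/mol.
The cis isomer is lower by 2.35 kcal/mol.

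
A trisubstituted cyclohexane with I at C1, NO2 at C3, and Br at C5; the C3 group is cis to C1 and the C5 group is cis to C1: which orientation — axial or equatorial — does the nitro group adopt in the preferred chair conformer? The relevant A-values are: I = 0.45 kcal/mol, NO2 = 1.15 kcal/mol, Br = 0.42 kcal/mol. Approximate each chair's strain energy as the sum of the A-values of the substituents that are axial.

Chair I (iodo axial, nitro axial, bromo axial): E = 2.02 kcal/mol.
Chair II (iodo equatorial, nitro equatorial, bromo equatorial): E = 0.00 kcal/mol.
Chair II is the more stable (lower-energy) conformer, and in that chair the nitro group is equatorial.

equatorial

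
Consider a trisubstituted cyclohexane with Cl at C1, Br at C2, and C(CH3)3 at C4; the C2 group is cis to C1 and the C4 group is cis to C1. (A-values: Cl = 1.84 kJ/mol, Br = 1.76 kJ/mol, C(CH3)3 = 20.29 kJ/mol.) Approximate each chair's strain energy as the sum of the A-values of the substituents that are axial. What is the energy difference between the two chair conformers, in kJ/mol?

20.21 kJ/mol

Chair I (chloro axial, bromo equatorial, tert-butyl equatorial): E = 1.84 kJ/mol.
Chair II (chloro equatorial, bromo axial, tert-butyl axial): E = 22.05 kJ/mol.
ΔE = 22.05 − 1.84 = 20.21 kJ/mol; chair I is more stable.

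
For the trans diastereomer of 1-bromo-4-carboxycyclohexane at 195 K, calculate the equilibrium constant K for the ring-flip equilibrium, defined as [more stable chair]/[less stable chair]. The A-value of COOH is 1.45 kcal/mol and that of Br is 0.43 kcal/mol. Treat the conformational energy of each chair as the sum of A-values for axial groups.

K ≈ 128

C1 and C4 have opposite parity, so for the trans isomer the two substituents are e,e in one chair and a,a in the other.
Chair I (carboxyl axial, bromo axial): E = 1.88 kcal/mol; chair II (carboxyl equatorial, bromo equatorial): E = 0.00 kcal/mol.
ΔG = 1.88 kcal/mol between the two chairs.
K = exp(ΔG/RT) with R = 1.987×10⁻³ kcal mol⁻¹ K⁻¹ and T = 195 K gives K ≈ 128.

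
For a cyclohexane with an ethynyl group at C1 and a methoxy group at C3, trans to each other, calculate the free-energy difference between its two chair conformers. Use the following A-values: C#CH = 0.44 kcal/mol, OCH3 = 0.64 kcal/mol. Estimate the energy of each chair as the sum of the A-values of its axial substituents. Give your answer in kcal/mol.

0.20 kcal/mol

C1 and C3 have the same parity, so for the trans isomer the two substituents are one axial and one equatorial in each chair.
Chair I (ethynyl axial, methoxy equatorial): E = 0.44 kcal/mol.
Chair II (ethynyl equatorial, methoxy axial): E = 0.64 kcal/mol.
ΔE = 0.64 − 0.44 = 0.20 kcal/mol; chair I is more stable.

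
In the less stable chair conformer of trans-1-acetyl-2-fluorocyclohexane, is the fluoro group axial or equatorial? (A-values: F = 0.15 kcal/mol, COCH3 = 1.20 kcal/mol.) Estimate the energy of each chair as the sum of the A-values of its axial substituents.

axial

C1 and C2 have opposite parity, so for the trans isomer the two substituents are e,e in one chair and a,a in the other.
Chair I (fluoro axial, acetyl axial): E = 1.35 kcal/mol.
Chair II (fluoro equatorial, acetyl equatorial): E = 0.00 kcal/mol.
Chair I is the less stable (higher-energy) conformer, and in that chair the fluoro group is axial.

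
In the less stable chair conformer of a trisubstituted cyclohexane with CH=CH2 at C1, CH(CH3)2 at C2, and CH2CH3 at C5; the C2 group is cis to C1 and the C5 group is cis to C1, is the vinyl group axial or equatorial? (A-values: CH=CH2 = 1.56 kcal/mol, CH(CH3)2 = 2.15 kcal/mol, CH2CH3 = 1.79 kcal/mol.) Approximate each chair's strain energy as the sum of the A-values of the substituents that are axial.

axial

Chair I (vinyl axial, isopropyl equatorial, ethyl axial): E = 3.35 kcal/mol.
Chair II (vinyl equatorial, isopropyl axial, ethyl equatorial): E = 2.15 kcal/mol.
Chair I is the less stable (higher-energy) conformer, and in that chair the vinyl group is axial.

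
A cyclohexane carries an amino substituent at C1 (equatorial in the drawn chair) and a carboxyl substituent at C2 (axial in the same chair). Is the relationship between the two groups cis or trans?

C1 and C2 have opposite parity, so their axial bonds point in opposite directions.
With opposite-parity carbons, two substituents on the same face are one axial and one equatorial; opposite faces give both axial or both equatorial.
Here the groups are equatorial/axial → same face → cis.

cis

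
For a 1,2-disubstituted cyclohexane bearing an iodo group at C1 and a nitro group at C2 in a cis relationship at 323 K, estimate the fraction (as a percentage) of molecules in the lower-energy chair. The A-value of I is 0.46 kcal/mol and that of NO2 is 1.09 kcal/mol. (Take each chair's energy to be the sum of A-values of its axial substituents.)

72.7%

C1 and C2 have opposite parity, so for the cis isomer the two substituents are one axial and one equatorial in each chair.
Chair I (iodo axial, nitro equatorial): E = 0.46 kcal/mol; chair II (iodo equatorial, nitro axial): E = 1.09 kcal/mol.
ΔG = 0.63 kcal/mol between the two chairs.
K = exp(ΔG/RT) with R = 1.987×10⁻³ kcal mol⁻¹ K⁻¹ and T = 323 K gives K ≈ 2.67.
Fraction in the lower-energy chair = K/(K+1) = 72.7%.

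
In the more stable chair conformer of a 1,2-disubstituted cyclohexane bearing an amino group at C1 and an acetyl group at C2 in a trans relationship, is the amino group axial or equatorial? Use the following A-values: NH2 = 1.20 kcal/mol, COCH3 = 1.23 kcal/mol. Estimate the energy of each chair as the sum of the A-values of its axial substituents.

C1 and C2 have opposite parity, so for the trans isomer the two substituents are e,e in one chair and a,a in the other.
Chair I (amino axial, acetyl axial): E = 2.43 kcal/mol.
Chair II (amino equatorial, acetyl equatorial): E = 0.00 kcal/mol.
Chair II is the more stable (lower-energy) conformer, and in that chair the amino group is equatorial.

equatorial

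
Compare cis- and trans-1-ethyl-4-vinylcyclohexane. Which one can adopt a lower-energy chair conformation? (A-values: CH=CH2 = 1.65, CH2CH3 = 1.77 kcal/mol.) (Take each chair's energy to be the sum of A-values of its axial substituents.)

At 1,4 positions (parity opposite): cis → (a,e or e,a); trans → (e,e or a,a).
Best chair for cis: E = 1.65 kcal/mol; best chair for trans: E = 0.00 kcal/mol.
The trans isomer is lower by 1.65 kcal/mol.

trans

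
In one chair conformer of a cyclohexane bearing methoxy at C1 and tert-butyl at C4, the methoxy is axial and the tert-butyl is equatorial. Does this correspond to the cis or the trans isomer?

C1 and C4 have opposite parity, so their axial bonds point in opposite directions.
With opposite-parity carbons, two substituents on the same face are one axial and one equatorial; opposite faces give both axial or both equatorial.
Here the groups are axial/equatorial → same face → cis.

cis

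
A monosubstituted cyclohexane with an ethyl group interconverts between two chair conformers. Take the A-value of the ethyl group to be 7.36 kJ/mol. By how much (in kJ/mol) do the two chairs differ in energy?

7.36 kJ/mol

A monosubstituted cyclohexane has one chair with the ethyl group axial (E = A = 7.36 kJ/mol) and one with it equatorial (E = 0).
ΔE = 7.36 − 0 = 7.36 kJ/mol.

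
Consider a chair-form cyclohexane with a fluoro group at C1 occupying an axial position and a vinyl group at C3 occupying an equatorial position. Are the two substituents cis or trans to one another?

C1 and C3 have the same parity, so their axial bonds point in the same direction.
With same-parity carbons, two substituents on the same face are both axial or both equatorial; opposite faces give one of each.
Here the groups are axial/equatorial → opposite face → trans.

trans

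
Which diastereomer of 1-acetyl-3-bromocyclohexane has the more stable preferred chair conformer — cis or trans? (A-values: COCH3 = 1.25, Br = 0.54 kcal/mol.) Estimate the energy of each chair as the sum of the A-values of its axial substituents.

At 1,3 positions (parity same): cis → (e,e or a,a); trans → (a,e or e,a).
Best chair for cis: E = 0.00 kcal/mol; best chair for trans: E = 0.54 kcal/mol.
The cis isomer is lower by 0.54 kcal/mol.

cis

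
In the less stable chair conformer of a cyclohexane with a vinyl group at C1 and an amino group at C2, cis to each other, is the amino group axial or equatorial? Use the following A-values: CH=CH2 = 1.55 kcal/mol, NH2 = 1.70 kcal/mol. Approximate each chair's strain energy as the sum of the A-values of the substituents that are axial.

axial

C1 and C2 have opposite parity, so for the cis isomer the two substituents are one axial and one equatorial in each chair.
Chair I (vinyl axial, amino equatorial): E = 1.55 kcal/mol.
Chair II (vinyl equatorial, amino axial): E = 1.70 kcal/mol.
Chair II is the less stable (higher-energy) conformer, and in that chair the amino group is axial.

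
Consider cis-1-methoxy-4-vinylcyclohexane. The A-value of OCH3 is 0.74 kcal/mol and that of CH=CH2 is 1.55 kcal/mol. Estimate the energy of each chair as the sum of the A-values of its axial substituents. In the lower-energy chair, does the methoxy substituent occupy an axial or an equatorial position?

C1 and C4 have opposite parity, so for the cis isomer the two substituents are one axial and one equatorial in each chair.
Chair I (methoxy axial, vinyl equatorial): E = 0.74 kcal/mol.
Chair II (methoxy equatorial, vinyl axial): E = 1.55 kcal/mol.
Chair I is the more stable (lower-energy) conformer, and in that chair the methoxy group is axial.

axial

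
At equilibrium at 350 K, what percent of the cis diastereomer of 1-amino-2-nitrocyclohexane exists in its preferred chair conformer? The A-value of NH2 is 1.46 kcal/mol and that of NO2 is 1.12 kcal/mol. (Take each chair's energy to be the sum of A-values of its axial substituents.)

62.0%

C1 and C2 have opposite parity, so for the cis isomer the two substituents are one axial and one equatorial in each chair.
Chair I (amino axial, nitro equatorial): E = 1.46 kcal/mol; chair II (amino equatorial, nitro axial): E = 1.12 kcal/mol.
ΔG = 0.34 kcal/mol between the two chairs.
K = exp(ΔG/RT) with R = 1.987×10⁻³ kcal mol⁻¹ K⁻¹ and T = 350 K gives K ≈ 1.63.
Fraction in the lower-energy chair = K/(K+1) = 62.0%.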